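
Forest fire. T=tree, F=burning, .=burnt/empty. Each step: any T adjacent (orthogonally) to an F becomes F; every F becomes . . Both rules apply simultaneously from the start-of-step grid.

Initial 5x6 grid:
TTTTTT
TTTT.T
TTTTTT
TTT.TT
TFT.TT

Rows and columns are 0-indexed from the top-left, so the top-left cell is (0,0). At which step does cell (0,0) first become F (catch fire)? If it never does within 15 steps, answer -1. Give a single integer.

Step 1: cell (0,0)='T' (+3 fires, +1 burnt)
Step 2: cell (0,0)='T' (+3 fires, +3 burnt)
Step 3: cell (0,0)='T' (+3 fires, +3 burnt)
Step 4: cell (0,0)='T' (+4 fires, +3 burnt)
Step 5: cell (0,0)='F' (+4 fires, +4 burnt)
  -> target ignites at step 5
Step 6: cell (0,0)='.' (+3 fires, +4 burnt)
Step 7: cell (0,0)='.' (+4 fires, +3 burnt)
Step 8: cell (0,0)='.' (+2 fires, +4 burnt)
Step 9: cell (0,0)='.' (+0 fires, +2 burnt)
  fire out at step 9

5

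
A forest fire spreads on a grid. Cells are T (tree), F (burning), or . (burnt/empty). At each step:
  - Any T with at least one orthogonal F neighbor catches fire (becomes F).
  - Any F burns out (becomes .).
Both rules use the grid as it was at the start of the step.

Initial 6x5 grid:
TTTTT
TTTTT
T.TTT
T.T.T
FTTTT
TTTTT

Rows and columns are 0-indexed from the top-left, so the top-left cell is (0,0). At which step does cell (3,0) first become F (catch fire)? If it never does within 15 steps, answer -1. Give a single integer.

Step 1: cell (3,0)='F' (+3 fires, +1 burnt)
  -> target ignites at step 1
Step 2: cell (3,0)='.' (+3 fires, +3 burnt)
Step 3: cell (3,0)='.' (+4 fires, +3 burnt)
Step 4: cell (3,0)='.' (+5 fires, +4 burnt)
Step 5: cell (3,0)='.' (+5 fires, +5 burnt)
Step 6: cell (3,0)='.' (+3 fires, +5 burnt)
Step 7: cell (3,0)='.' (+2 fires, +3 burnt)
Step 8: cell (3,0)='.' (+1 fires, +2 burnt)
Step 9: cell (3,0)='.' (+0 fires, +1 burnt)
  fire out at step 9

1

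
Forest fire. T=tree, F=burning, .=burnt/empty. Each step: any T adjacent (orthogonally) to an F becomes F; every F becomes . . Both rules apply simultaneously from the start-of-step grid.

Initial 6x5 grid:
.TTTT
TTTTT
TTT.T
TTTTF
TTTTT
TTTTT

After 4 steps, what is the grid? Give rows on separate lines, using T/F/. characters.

Step 1: 3 trees catch fire, 1 burn out
  .TTTT
  TTTTT
  TTT.F
  TTTF.
  TTTTF
  TTTTT
Step 2: 4 trees catch fire, 3 burn out
  .TTTT
  TTTTF
  TTT..
  TTF..
  TTTF.
  TTTTF
Step 3: 6 trees catch fire, 4 burn out
  .TTTF
  TTTF.
  TTF..
  TF...
  TTF..
  TTTF.
Step 4: 6 trees catch fire, 6 burn out
  .TTF.
  TTF..
  TF...
  F....
  TF...
  TTF..

.TTF.
TTF..
TF...
F....
TF...
TTF..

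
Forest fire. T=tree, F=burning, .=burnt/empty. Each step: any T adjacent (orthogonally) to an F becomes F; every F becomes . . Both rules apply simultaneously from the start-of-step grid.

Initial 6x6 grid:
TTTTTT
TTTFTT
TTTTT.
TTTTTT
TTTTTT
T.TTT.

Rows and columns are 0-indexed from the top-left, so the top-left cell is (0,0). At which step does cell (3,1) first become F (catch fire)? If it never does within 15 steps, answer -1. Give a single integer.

Step 1: cell (3,1)='T' (+4 fires, +1 burnt)
Step 2: cell (3,1)='T' (+7 fires, +4 burnt)
Step 3: cell (3,1)='T' (+7 fires, +7 burnt)
Step 4: cell (3,1)='F' (+7 fires, +7 burnt)
  -> target ignites at step 4
Step 5: cell (3,1)='.' (+5 fires, +7 burnt)
Step 6: cell (3,1)='.' (+1 fires, +5 burnt)
Step 7: cell (3,1)='.' (+1 fires, +1 burnt)
Step 8: cell (3,1)='.' (+0 fires, +1 burnt)
  fire out at step 8

4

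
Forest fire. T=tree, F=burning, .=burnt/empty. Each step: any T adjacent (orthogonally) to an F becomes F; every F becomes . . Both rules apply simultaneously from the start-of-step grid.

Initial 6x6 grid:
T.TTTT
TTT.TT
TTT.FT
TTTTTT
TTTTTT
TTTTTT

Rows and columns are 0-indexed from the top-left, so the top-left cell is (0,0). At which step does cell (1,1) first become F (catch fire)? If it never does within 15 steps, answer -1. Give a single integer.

Step 1: cell (1,1)='T' (+3 fires, +1 burnt)
Step 2: cell (1,1)='T' (+5 fires, +3 burnt)
Step 3: cell (1,1)='T' (+6 fires, +5 burnt)
Step 4: cell (1,1)='T' (+6 fires, +6 burnt)
Step 5: cell (1,1)='T' (+5 fires, +6 burnt)
Step 6: cell (1,1)='F' (+4 fires, +5 burnt)
  -> target ignites at step 6
Step 7: cell (1,1)='.' (+2 fires, +4 burnt)
Step 8: cell (1,1)='.' (+1 fires, +2 burnt)
Step 9: cell (1,1)='.' (+0 fires, +1 burnt)
  fire out at step 9

6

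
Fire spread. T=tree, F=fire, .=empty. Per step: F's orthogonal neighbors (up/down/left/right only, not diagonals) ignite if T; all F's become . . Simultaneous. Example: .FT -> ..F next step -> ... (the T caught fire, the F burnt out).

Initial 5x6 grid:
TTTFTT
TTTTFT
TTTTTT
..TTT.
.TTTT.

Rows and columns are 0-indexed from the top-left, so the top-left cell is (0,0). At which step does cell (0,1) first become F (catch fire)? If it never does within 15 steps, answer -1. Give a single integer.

Step 1: cell (0,1)='T' (+5 fires, +2 burnt)
Step 2: cell (0,1)='F' (+6 fires, +5 burnt)
  -> target ignites at step 2
Step 3: cell (0,1)='.' (+5 fires, +6 burnt)
Step 4: cell (0,1)='.' (+4 fires, +5 burnt)
Step 5: cell (0,1)='.' (+2 fires, +4 burnt)
Step 6: cell (0,1)='.' (+1 fires, +2 burnt)
Step 7: cell (0,1)='.' (+0 fires, +1 burnt)
  fire out at step 7

2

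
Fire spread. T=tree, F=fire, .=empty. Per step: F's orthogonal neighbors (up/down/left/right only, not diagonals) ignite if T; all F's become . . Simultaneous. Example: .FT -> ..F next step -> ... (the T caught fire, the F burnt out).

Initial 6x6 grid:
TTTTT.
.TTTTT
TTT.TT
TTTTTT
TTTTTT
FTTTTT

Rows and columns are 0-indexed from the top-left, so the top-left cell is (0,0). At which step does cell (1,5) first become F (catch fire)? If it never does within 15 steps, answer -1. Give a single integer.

Step 1: cell (1,5)='T' (+2 fires, +1 burnt)
Step 2: cell (1,5)='T' (+3 fires, +2 burnt)
Step 3: cell (1,5)='T' (+4 fires, +3 burnt)
Step 4: cell (1,5)='T' (+4 fires, +4 burnt)
Step 5: cell (1,5)='T' (+5 fires, +4 burnt)
Step 6: cell (1,5)='T' (+4 fires, +5 burnt)
Step 7: cell (1,5)='T' (+5 fires, +4 burnt)
Step 8: cell (1,5)='T' (+3 fires, +5 burnt)
Step 9: cell (1,5)='F' (+2 fires, +3 burnt)
  -> target ignites at step 9
Step 10: cell (1,5)='.' (+0 fires, +2 burnt)
  fire out at step 10

9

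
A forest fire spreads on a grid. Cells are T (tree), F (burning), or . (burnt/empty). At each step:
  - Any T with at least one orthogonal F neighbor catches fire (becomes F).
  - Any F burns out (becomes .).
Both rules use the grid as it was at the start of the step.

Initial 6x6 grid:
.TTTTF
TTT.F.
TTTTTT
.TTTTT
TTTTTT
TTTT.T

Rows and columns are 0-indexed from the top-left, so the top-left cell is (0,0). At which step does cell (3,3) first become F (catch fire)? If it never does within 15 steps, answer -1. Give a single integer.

Step 1: cell (3,3)='T' (+2 fires, +2 burnt)
Step 2: cell (3,3)='T' (+4 fires, +2 burnt)
Step 3: cell (3,3)='F' (+5 fires, +4 burnt)
  -> target ignites at step 3
Step 4: cell (3,3)='.' (+6 fires, +5 burnt)
Step 5: cell (3,3)='.' (+6 fires, +6 burnt)
Step 6: cell (3,3)='.' (+3 fires, +6 burnt)
Step 7: cell (3,3)='.' (+2 fires, +3 burnt)
Step 8: cell (3,3)='.' (+1 fires, +2 burnt)
Step 9: cell (3,3)='.' (+0 fires, +1 burnt)
  fire out at step 9

3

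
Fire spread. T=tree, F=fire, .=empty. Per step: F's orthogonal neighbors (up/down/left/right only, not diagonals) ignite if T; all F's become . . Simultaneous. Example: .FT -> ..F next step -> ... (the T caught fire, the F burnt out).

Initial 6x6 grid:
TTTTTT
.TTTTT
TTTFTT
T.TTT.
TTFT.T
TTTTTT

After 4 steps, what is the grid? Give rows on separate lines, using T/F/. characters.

Step 1: 8 trees catch fire, 2 burn out
  TTTTTT
  .TTFTT
  TTF.FT
  T.FFT.
  TF.F.T
  TTFTTT
Step 2: 9 trees catch fire, 8 burn out
  TTTFTT
  .TF.FT
  TF...F
  T...F.
  F....T
  TF.FTT
Step 3: 8 trees catch fire, 9 burn out
  TTF.FT
  .F...F
  F.....
  F.....
  .....T
  F...FT
Step 4: 3 trees catch fire, 8 burn out
  TF...F
  ......
  ......
  ......
  .....T
  .....F

TF...F
......
......
......
.....T
.....F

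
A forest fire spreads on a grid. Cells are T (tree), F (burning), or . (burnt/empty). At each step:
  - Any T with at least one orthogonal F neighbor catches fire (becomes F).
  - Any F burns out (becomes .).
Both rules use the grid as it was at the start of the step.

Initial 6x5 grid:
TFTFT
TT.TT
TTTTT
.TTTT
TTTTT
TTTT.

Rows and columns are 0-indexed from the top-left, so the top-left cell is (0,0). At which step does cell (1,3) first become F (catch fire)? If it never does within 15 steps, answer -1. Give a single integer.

Step 1: cell (1,3)='F' (+5 fires, +2 burnt)
  -> target ignites at step 1
Step 2: cell (1,3)='.' (+4 fires, +5 burnt)
Step 3: cell (1,3)='.' (+5 fires, +4 burnt)
Step 4: cell (1,3)='.' (+4 fires, +5 burnt)
Step 5: cell (1,3)='.' (+5 fires, +4 burnt)
Step 6: cell (1,3)='.' (+2 fires, +5 burnt)
Step 7: cell (1,3)='.' (+0 fires, +2 burnt)
  fire out at step 7

1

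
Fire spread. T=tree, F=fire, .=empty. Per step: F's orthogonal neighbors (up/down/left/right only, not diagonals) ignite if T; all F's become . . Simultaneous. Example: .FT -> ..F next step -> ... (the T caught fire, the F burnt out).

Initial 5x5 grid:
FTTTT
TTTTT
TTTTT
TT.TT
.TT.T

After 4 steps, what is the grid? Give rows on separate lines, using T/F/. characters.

Step 1: 2 trees catch fire, 1 burn out
  .FTTT
  FTTTT
  TTTTT
  TT.TT
  .TT.T
Step 2: 3 trees catch fire, 2 burn out
  ..FTT
  .FTTT
  FTTTT
  TT.TT
  .TT.T
Step 3: 4 trees catch fire, 3 burn out
  ...FT
  ..FTT
  .FTTT
  FT.TT
  .TT.T
Step 4: 4 trees catch fire, 4 burn out
  ....F
  ...FT
  ..FTT
  .F.TT
  .TT.T

....F
...FT
..FTT
.F.TT
.TT.T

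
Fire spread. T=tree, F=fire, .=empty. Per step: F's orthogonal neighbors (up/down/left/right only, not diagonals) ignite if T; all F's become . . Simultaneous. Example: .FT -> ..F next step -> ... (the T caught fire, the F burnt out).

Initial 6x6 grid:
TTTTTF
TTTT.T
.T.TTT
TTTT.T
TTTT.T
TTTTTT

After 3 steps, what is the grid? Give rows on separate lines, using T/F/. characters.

Step 1: 2 trees catch fire, 1 burn out
  TTTTF.
  TTTT.F
  .T.TTT
  TTTT.T
  TTTT.T
  TTTTTT
Step 2: 2 trees catch fire, 2 burn out
  TTTF..
  TTTT..
  .T.TTF
  TTTT.T
  TTTT.T
  TTTTTT
Step 3: 4 trees catch fire, 2 burn out
  TTF...
  TTTF..
  .T.TF.
  TTTT.F
  TTTT.T
  TTTTTT

TTF...
TTTF..
.T.TF.
TTTT.F
TTTT.T
TTTTTT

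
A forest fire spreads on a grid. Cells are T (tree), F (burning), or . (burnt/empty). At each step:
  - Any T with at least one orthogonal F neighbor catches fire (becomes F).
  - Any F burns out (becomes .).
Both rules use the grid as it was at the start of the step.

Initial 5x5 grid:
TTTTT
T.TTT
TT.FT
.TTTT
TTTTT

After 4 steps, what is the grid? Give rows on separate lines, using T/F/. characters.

Step 1: 3 trees catch fire, 1 burn out
  TTTTT
  T.TFT
  TT..F
  .TTFT
  TTTTT
Step 2: 6 trees catch fire, 3 burn out
  TTTFT
  T.F.F
  TT...
  .TF.F
  TTTFT
Step 3: 5 trees catch fire, 6 burn out
  TTF.F
  T....
  TT...
  .F...
  TTF.F
Step 4: 3 trees catch fire, 5 burn out
  TF...
  T....
  TF...
  .....
  TF...

TF...
T....
TF...
.....
TF...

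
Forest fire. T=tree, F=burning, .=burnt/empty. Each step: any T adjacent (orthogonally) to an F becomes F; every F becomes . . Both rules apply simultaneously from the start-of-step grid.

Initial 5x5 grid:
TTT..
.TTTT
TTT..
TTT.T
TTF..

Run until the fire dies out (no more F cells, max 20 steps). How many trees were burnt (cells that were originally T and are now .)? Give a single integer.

Step 1: +2 fires, +1 burnt (F count now 2)
Step 2: +3 fires, +2 burnt (F count now 3)
Step 3: +3 fires, +3 burnt (F count now 3)
Step 4: +4 fires, +3 burnt (F count now 4)
Step 5: +2 fires, +4 burnt (F count now 2)
Step 6: +1 fires, +2 burnt (F count now 1)
Step 7: +0 fires, +1 burnt (F count now 0)
Fire out after step 7
Initially T: 16, now '.': 24
Total burnt (originally-T cells now '.'): 15

Answer: 15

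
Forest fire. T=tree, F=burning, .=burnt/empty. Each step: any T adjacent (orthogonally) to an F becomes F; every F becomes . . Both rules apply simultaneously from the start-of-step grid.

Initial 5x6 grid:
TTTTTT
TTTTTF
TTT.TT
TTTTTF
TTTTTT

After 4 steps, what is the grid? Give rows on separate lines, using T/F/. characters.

Step 1: 5 trees catch fire, 2 burn out
  TTTTTF
  TTTTF.
  TTT.TF
  TTTTF.
  TTTTTF
Step 2: 5 trees catch fire, 5 burn out
  TTTTF.
  TTTF..
  TTT.F.
  TTTF..
  TTTTF.
Step 3: 4 trees catch fire, 5 burn out
  TTTF..
  TTF...
  TTT...
  TTF...
  TTTF..
Step 4: 5 trees catch fire, 4 burn out
  TTF...
  TF....
  TTF...
  TF....
  TTF...

TTF...
TF....
TTF...
TF....
TTF...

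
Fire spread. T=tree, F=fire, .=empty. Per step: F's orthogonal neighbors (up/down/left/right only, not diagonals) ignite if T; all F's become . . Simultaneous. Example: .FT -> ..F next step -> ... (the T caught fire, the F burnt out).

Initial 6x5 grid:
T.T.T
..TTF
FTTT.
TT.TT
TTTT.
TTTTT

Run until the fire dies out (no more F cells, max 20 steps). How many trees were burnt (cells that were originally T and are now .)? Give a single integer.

Step 1: +4 fires, +2 burnt (F count now 4)
Step 2: +5 fires, +4 burnt (F count now 5)
Step 3: +4 fires, +5 burnt (F count now 4)
Step 4: +4 fires, +4 burnt (F count now 4)
Step 5: +2 fires, +4 burnt (F count now 2)
Step 6: +1 fires, +2 burnt (F count now 1)
Step 7: +0 fires, +1 burnt (F count now 0)
Fire out after step 7
Initially T: 21, now '.': 29
Total burnt (originally-T cells now '.'): 20

Answer: 20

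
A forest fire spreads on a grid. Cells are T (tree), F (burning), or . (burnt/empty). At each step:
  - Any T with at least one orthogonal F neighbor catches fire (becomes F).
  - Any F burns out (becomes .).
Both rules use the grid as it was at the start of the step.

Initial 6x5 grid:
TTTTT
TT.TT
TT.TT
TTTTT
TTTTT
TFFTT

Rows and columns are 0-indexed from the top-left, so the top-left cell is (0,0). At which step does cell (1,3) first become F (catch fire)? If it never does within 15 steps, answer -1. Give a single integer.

Step 1: cell (1,3)='T' (+4 fires, +2 burnt)
Step 2: cell (1,3)='T' (+5 fires, +4 burnt)
Step 3: cell (1,3)='T' (+4 fires, +5 burnt)
Step 4: cell (1,3)='T' (+4 fires, +4 burnt)
Step 5: cell (1,3)='F' (+4 fires, +4 burnt)
  -> target ignites at step 5
Step 6: cell (1,3)='.' (+4 fires, +4 burnt)
Step 7: cell (1,3)='.' (+1 fires, +4 burnt)
Step 8: cell (1,3)='.' (+0 fires, +1 burnt)
  fire out at step 8

5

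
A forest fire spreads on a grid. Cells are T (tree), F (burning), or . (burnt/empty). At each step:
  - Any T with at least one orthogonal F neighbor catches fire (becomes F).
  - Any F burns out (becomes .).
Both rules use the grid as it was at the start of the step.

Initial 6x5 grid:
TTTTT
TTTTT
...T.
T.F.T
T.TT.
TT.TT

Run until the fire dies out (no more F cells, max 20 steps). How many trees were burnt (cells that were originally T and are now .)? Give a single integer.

Step 1: +1 fires, +1 burnt (F count now 1)
Step 2: +1 fires, +1 burnt (F count now 1)
Step 3: +1 fires, +1 burnt (F count now 1)
Step 4: +1 fires, +1 burnt (F count now 1)
Step 5: +0 fires, +1 burnt (F count now 0)
Fire out after step 5
Initially T: 20, now '.': 14
Total burnt (originally-T cells now '.'): 4

Answer: 4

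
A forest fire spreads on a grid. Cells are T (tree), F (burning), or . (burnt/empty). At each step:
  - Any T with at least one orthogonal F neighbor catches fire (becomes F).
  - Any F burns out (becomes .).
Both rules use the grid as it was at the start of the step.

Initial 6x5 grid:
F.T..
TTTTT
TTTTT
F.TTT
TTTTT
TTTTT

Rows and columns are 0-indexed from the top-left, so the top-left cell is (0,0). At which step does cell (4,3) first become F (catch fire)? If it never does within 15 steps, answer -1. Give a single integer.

Step 1: cell (4,3)='T' (+3 fires, +2 burnt)
Step 2: cell (4,3)='T' (+4 fires, +3 burnt)
Step 3: cell (4,3)='T' (+4 fires, +4 burnt)
Step 4: cell (4,3)='F' (+6 fires, +4 burnt)
  -> target ignites at step 4
Step 5: cell (4,3)='.' (+5 fires, +6 burnt)
Step 6: cell (4,3)='.' (+2 fires, +5 burnt)
Step 7: cell (4,3)='.' (+0 fires, +2 burnt)
  fire out at step 7

4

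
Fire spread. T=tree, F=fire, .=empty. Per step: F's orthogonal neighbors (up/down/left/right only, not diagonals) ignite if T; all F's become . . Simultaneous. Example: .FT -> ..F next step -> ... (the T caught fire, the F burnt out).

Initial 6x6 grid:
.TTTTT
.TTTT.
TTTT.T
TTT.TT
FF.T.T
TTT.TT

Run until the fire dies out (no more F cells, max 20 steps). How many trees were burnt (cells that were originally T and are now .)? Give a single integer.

Answer: 19

Derivation:
Step 1: +4 fires, +2 burnt (F count now 4)
Step 2: +4 fires, +4 burnt (F count now 4)
Step 3: +2 fires, +4 burnt (F count now 2)
Step 4: +3 fires, +2 burnt (F count now 3)
Step 5: +2 fires, +3 burnt (F count now 2)
Step 6: +2 fires, +2 burnt (F count now 2)
Step 7: +1 fires, +2 burnt (F count now 1)
Step 8: +1 fires, +1 burnt (F count now 1)
Step 9: +0 fires, +1 burnt (F count now 0)
Fire out after step 9
Initially T: 26, now '.': 29
Total burnt (originally-T cells now '.'): 19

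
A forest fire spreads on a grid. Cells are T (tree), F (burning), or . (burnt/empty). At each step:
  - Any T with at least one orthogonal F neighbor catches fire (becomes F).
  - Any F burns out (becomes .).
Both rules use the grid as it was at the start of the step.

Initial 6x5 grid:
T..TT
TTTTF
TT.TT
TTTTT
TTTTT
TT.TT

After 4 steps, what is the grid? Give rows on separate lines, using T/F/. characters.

Step 1: 3 trees catch fire, 1 burn out
  T..TF
  TTTF.
  TT.TF
  TTTTT
  TTTTT
  TT.TT
Step 2: 4 trees catch fire, 3 burn out
  T..F.
  TTF..
  TT.F.
  TTTTF
  TTTTT
  TT.TT
Step 3: 3 trees catch fire, 4 burn out
  T....
  TF...
  TT...
  TTTF.
  TTTTF
  TT.TT
Step 4: 5 trees catch fire, 3 burn out
  T....
  F....
  TF...
  TTF..
  TTTF.
  TT.TF

T....
F....
TF...
TTF..
TTTF.
TT.TF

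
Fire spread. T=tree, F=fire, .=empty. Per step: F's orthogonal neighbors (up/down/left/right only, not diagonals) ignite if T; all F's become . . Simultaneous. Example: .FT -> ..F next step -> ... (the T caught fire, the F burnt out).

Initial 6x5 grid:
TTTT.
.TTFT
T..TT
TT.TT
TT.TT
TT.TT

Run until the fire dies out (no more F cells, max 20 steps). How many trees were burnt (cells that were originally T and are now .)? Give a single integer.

Answer: 15

Derivation:
Step 1: +4 fires, +1 burnt (F count now 4)
Step 2: +4 fires, +4 burnt (F count now 4)
Step 3: +3 fires, +4 burnt (F count now 3)
Step 4: +3 fires, +3 burnt (F count now 3)
Step 5: +1 fires, +3 burnt (F count now 1)
Step 6: +0 fires, +1 burnt (F count now 0)
Fire out after step 6
Initially T: 22, now '.': 23
Total burnt (originally-T cells now '.'): 15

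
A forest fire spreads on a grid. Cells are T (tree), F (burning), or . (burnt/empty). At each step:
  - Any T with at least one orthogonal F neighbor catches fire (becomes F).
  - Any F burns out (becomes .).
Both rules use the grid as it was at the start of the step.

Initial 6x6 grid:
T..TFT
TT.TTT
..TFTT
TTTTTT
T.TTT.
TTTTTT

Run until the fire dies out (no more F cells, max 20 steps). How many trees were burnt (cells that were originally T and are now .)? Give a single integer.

Step 1: +7 fires, +2 burnt (F count now 7)
Step 2: +5 fires, +7 burnt (F count now 5)
Step 3: +5 fires, +5 burnt (F count now 5)
Step 4: +3 fires, +5 burnt (F count now 3)
Step 5: +3 fires, +3 burnt (F count now 3)
Step 6: +1 fires, +3 burnt (F count now 1)
Step 7: +0 fires, +1 burnt (F count now 0)
Fire out after step 7
Initially T: 27, now '.': 33
Total burnt (originally-T cells now '.'): 24

Answer: 24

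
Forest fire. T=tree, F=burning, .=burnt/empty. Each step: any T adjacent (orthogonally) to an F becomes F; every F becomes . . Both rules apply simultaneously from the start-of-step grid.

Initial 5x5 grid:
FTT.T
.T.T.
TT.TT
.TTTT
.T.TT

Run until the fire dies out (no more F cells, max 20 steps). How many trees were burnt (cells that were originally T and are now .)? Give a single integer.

Answer: 15

Derivation:
Step 1: +1 fires, +1 burnt (F count now 1)
Step 2: +2 fires, +1 burnt (F count now 2)
Step 3: +1 fires, +2 burnt (F count now 1)
Step 4: +2 fires, +1 burnt (F count now 2)
Step 5: +2 fires, +2 burnt (F count now 2)
Step 6: +1 fires, +2 burnt (F count now 1)
Step 7: +3 fires, +1 burnt (F count now 3)
Step 8: +3 fires, +3 burnt (F count now 3)
Step 9: +0 fires, +3 burnt (F count now 0)
Fire out after step 9
Initially T: 16, now '.': 24
Total burnt (originally-T cells now '.'): 15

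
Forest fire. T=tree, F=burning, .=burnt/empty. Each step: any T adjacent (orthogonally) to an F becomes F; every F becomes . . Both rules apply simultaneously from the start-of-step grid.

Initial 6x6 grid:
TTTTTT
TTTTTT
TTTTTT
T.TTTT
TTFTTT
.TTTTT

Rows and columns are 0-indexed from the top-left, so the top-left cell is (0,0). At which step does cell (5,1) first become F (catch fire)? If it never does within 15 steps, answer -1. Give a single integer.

Step 1: cell (5,1)='T' (+4 fires, +1 burnt)
Step 2: cell (5,1)='F' (+6 fires, +4 burnt)
  -> target ignites at step 2
Step 3: cell (5,1)='.' (+7 fires, +6 burnt)
Step 4: cell (5,1)='.' (+7 fires, +7 burnt)
Step 5: cell (5,1)='.' (+5 fires, +7 burnt)
Step 6: cell (5,1)='.' (+3 fires, +5 burnt)
Step 7: cell (5,1)='.' (+1 fires, +3 burnt)
Step 8: cell (5,1)='.' (+0 fires, +1 burnt)
  fire out at step 8

2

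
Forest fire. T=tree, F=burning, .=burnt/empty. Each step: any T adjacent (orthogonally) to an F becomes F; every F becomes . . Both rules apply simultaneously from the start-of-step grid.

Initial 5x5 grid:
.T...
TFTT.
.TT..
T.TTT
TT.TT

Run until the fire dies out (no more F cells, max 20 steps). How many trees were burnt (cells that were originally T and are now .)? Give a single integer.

Answer: 11

Derivation:
Step 1: +4 fires, +1 burnt (F count now 4)
Step 2: +2 fires, +4 burnt (F count now 2)
Step 3: +1 fires, +2 burnt (F count now 1)
Step 4: +1 fires, +1 burnt (F count now 1)
Step 5: +2 fires, +1 burnt (F count now 2)
Step 6: +1 fires, +2 burnt (F count now 1)
Step 7: +0 fires, +1 burnt (F count now 0)
Fire out after step 7
Initially T: 14, now '.': 22
Total burnt (originally-T cells now '.'): 11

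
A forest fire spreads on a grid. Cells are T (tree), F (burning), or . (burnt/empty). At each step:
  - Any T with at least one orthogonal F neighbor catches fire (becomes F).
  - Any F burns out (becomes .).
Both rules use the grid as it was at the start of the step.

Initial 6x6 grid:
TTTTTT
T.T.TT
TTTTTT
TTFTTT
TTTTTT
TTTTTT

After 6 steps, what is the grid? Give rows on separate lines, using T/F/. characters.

Step 1: 4 trees catch fire, 1 burn out
  TTTTTT
  T.T.TT
  TTFTTT
  TF.FTT
  TTFTTT
  TTTTTT
Step 2: 8 trees catch fire, 4 burn out
  TTTTTT
  T.F.TT
  TF.FTT
  F...FT
  TF.FTT
  TTFTTT
Step 3: 8 trees catch fire, 8 burn out
  TTFTTT
  T...TT
  F...FT
  .....F
  F...FT
  TF.FTT
Step 4: 8 trees catch fire, 8 burn out
  TF.FTT
  F...FT
  .....F
  ......
  .....F
  F...FT
Step 5: 4 trees catch fire, 8 burn out
  F...FT
  .....F
  ......
  ......
  ......
  .....F
Step 6: 1 trees catch fire, 4 burn out
  .....F
  ......
  ......
  ......
  ......
  ......

.....F
......
......
......
......
......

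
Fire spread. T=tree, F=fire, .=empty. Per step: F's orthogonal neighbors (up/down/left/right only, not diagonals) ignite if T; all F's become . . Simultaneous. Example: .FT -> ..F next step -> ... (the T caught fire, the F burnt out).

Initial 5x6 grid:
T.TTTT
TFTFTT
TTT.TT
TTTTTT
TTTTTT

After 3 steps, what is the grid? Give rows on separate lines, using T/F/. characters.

Step 1: 5 trees catch fire, 2 burn out
  T.TFTT
  F.F.FT
  TFT.TT
  TTTTTT
  TTTTTT
Step 2: 8 trees catch fire, 5 burn out
  F.F.FT
  .....F
  F.F.FT
  TFTTTT
  TTTTTT
Step 3: 6 trees catch fire, 8 burn out
  .....F
  ......
  .....F
  F.FTFT
  TFTTTT

.....F
......
.....F
F.FTFT
TFTTTT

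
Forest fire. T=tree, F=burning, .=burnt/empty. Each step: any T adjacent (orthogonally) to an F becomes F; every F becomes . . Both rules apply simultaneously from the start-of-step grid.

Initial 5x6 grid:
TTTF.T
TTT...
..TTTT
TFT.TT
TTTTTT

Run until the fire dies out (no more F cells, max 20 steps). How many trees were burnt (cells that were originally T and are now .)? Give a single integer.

Answer: 20

Derivation:
Step 1: +4 fires, +2 burnt (F count now 4)
Step 2: +5 fires, +4 burnt (F count now 5)
Step 3: +4 fires, +5 burnt (F count now 4)
Step 4: +3 fires, +4 burnt (F count now 3)
Step 5: +3 fires, +3 burnt (F count now 3)
Step 6: +1 fires, +3 burnt (F count now 1)
Step 7: +0 fires, +1 burnt (F count now 0)
Fire out after step 7
Initially T: 21, now '.': 29
Total burnt (originally-T cells now '.'): 20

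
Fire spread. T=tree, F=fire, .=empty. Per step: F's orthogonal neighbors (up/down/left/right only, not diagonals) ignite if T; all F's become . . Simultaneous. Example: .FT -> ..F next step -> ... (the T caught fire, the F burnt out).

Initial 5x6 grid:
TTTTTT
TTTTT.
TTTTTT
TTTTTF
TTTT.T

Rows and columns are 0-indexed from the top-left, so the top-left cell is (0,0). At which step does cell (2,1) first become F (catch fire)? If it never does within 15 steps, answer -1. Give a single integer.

Step 1: cell (2,1)='T' (+3 fires, +1 burnt)
Step 2: cell (2,1)='T' (+2 fires, +3 burnt)
Step 3: cell (2,1)='T' (+4 fires, +2 burnt)
Step 4: cell (2,1)='T' (+5 fires, +4 burnt)
Step 5: cell (2,1)='F' (+6 fires, +5 burnt)
  -> target ignites at step 5
Step 6: cell (2,1)='.' (+4 fires, +6 burnt)
Step 7: cell (2,1)='.' (+2 fires, +4 burnt)
Step 8: cell (2,1)='.' (+1 fires, +2 burnt)
Step 9: cell (2,1)='.' (+0 fires, +1 burnt)
  fire out at step 9

5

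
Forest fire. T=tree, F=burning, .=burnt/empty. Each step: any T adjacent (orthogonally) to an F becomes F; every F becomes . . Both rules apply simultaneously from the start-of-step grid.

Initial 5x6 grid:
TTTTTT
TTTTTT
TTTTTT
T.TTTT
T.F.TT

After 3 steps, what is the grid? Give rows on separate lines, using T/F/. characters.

Step 1: 1 trees catch fire, 1 burn out
  TTTTTT
  TTTTTT
  TTTTTT
  T.FTTT
  T...TT
Step 2: 2 trees catch fire, 1 burn out
  TTTTTT
  TTTTTT
  TTFTTT
  T..FTT
  T...TT
Step 3: 4 trees catch fire, 2 burn out
  TTTTTT
  TTFTTT
  TF.FTT
  T...FT
  T...TT

TTTTTT
TTFTTT
TF.FTT
T...FT
T...TT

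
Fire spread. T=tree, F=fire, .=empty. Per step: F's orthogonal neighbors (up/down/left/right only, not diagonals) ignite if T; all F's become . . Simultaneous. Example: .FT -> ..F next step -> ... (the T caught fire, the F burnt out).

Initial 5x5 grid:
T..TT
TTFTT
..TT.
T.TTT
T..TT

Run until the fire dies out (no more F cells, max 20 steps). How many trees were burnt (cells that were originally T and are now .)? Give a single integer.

Answer: 14

Derivation:
Step 1: +3 fires, +1 burnt (F count now 3)
Step 2: +5 fires, +3 burnt (F count now 5)
Step 3: +3 fires, +5 burnt (F count now 3)
Step 4: +2 fires, +3 burnt (F count now 2)
Step 5: +1 fires, +2 burnt (F count now 1)
Step 6: +0 fires, +1 burnt (F count now 0)
Fire out after step 6
Initially T: 16, now '.': 23
Total burnt (originally-T cells now '.'): 14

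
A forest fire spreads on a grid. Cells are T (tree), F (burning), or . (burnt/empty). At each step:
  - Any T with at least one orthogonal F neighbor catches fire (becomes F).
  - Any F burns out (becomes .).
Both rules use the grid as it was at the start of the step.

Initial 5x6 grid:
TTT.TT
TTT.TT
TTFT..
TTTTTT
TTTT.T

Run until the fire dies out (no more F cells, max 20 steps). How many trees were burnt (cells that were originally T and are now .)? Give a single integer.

Answer: 20

Derivation:
Step 1: +4 fires, +1 burnt (F count now 4)
Step 2: +6 fires, +4 burnt (F count now 6)
Step 3: +6 fires, +6 burnt (F count now 6)
Step 4: +3 fires, +6 burnt (F count now 3)
Step 5: +1 fires, +3 burnt (F count now 1)
Step 6: +0 fires, +1 burnt (F count now 0)
Fire out after step 6
Initially T: 24, now '.': 26
Total burnt (originally-T cells now '.'): 20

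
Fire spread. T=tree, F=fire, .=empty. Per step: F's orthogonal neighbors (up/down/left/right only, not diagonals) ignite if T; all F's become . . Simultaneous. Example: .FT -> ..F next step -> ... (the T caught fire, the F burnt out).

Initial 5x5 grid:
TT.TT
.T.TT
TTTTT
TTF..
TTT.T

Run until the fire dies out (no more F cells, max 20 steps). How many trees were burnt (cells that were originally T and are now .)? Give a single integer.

Answer: 17

Derivation:
Step 1: +3 fires, +1 burnt (F count now 3)
Step 2: +4 fires, +3 burnt (F count now 4)
Step 3: +5 fires, +4 burnt (F count now 5)
Step 4: +3 fires, +5 burnt (F count now 3)
Step 5: +2 fires, +3 burnt (F count now 2)
Step 6: +0 fires, +2 burnt (F count now 0)
Fire out after step 6
Initially T: 18, now '.': 24
Total burnt (originally-T cells now '.'): 17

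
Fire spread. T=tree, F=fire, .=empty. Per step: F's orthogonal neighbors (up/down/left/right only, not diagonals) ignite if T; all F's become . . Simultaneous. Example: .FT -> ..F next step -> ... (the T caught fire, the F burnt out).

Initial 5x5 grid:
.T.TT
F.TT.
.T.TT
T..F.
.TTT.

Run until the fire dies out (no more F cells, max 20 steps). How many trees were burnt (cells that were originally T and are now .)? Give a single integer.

Step 1: +2 fires, +2 burnt (F count now 2)
Step 2: +3 fires, +2 burnt (F count now 3)
Step 3: +3 fires, +3 burnt (F count now 3)
Step 4: +1 fires, +3 burnt (F count now 1)
Step 5: +0 fires, +1 burnt (F count now 0)
Fire out after step 5
Initially T: 12, now '.': 22
Total burnt (originally-T cells now '.'): 9

Answer: 9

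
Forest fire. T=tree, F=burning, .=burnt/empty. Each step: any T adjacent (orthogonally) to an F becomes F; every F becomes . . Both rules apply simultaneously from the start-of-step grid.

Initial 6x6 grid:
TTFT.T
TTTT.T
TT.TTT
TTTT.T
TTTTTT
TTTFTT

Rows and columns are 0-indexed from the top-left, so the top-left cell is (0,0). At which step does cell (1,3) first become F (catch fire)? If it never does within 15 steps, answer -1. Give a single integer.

Step 1: cell (1,3)='T' (+6 fires, +2 burnt)
Step 2: cell (1,3)='F' (+8 fires, +6 burnt)
  -> target ignites at step 2
Step 3: cell (1,3)='.' (+7 fires, +8 burnt)
Step 4: cell (1,3)='.' (+5 fires, +7 burnt)
Step 5: cell (1,3)='.' (+2 fires, +5 burnt)
Step 6: cell (1,3)='.' (+1 fires, +2 burnt)
Step 7: cell (1,3)='.' (+1 fires, +1 burnt)
Step 8: cell (1,3)='.' (+0 fires, +1 burnt)
  fire out at step 8

2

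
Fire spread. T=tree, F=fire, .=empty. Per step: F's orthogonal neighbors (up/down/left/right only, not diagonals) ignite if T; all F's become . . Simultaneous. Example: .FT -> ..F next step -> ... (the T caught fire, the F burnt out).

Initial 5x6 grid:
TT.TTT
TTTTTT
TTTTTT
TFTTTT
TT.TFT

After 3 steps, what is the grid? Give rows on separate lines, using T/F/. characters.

Step 1: 7 trees catch fire, 2 burn out
  TT.TTT
  TTTTTT
  TFTTTT
  F.FTFT
  TF.F.F
Step 2: 7 trees catch fire, 7 burn out
  TT.TTT
  TFTTTT
  F.FTFT
  ...F.F
  F.....
Step 3: 6 trees catch fire, 7 burn out
  TF.TTT
  F.FTFT
  ...F.F
  ......
  ......

TF.TTT
F.FTFT
...F.F
......
......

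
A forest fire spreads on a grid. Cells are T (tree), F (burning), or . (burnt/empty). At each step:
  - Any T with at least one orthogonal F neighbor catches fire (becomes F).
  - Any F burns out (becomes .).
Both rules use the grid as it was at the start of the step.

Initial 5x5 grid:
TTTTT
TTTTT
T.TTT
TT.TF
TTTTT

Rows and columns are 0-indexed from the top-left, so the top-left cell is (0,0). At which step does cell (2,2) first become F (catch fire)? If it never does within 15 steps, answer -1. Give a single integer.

Step 1: cell (2,2)='T' (+3 fires, +1 burnt)
Step 2: cell (2,2)='T' (+3 fires, +3 burnt)
Step 3: cell (2,2)='F' (+4 fires, +3 burnt)
  -> target ignites at step 3
Step 4: cell (2,2)='.' (+3 fires, +4 burnt)
Step 5: cell (2,2)='.' (+4 fires, +3 burnt)
Step 6: cell (2,2)='.' (+3 fires, +4 burnt)
Step 7: cell (2,2)='.' (+2 fires, +3 burnt)
Step 8: cell (2,2)='.' (+0 fires, +2 burnt)
  fire out at step 8

3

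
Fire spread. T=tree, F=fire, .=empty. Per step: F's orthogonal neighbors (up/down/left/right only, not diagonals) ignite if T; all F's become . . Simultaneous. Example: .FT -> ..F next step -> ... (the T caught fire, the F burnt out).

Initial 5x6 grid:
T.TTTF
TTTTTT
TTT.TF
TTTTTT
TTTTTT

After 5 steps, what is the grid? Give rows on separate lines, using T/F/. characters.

Step 1: 4 trees catch fire, 2 burn out
  T.TTF.
  TTTTTF
  TTT.F.
  TTTTTF
  TTTTTT
Step 2: 4 trees catch fire, 4 burn out
  T.TF..
  TTTTF.
  TTT...
  TTTTF.
  TTTTTF
Step 3: 4 trees catch fire, 4 burn out
  T.F...
  TTTF..
  TTT...
  TTTF..
  TTTTF.
Step 4: 3 trees catch fire, 4 burn out
  T.....
  TTF...
  TTT...
  TTF...
  TTTF..
Step 5: 4 trees catch fire, 3 burn out
  T.....
  TF....
  TTF...
  TF....
  TTF...

T.....
TF....
TTF...
TF....
TTF...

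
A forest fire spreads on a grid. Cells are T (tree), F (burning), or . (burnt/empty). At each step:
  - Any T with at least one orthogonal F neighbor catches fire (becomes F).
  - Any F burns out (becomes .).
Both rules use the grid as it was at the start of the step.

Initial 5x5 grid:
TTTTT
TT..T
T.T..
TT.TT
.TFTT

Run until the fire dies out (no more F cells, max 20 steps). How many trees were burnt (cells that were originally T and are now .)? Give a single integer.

Step 1: +2 fires, +1 burnt (F count now 2)
Step 2: +3 fires, +2 burnt (F count now 3)
Step 3: +2 fires, +3 burnt (F count now 2)
Step 4: +1 fires, +2 burnt (F count now 1)
Step 5: +1 fires, +1 burnt (F count now 1)
Step 6: +2 fires, +1 burnt (F count now 2)
Step 7: +1 fires, +2 burnt (F count now 1)
Step 8: +1 fires, +1 burnt (F count now 1)
Step 9: +1 fires, +1 burnt (F count now 1)
Step 10: +1 fires, +1 burnt (F count now 1)
Step 11: +1 fires, +1 burnt (F count now 1)
Step 12: +0 fires, +1 burnt (F count now 0)
Fire out after step 12
Initially T: 17, now '.': 24
Total burnt (originally-T cells now '.'): 16

Answer: 16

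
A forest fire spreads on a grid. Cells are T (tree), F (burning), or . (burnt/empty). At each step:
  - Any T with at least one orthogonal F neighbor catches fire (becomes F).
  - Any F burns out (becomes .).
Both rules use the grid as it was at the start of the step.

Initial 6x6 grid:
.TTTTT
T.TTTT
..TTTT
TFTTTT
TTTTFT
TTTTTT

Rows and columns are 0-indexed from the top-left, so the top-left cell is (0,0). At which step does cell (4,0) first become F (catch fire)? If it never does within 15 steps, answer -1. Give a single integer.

Step 1: cell (4,0)='T' (+7 fires, +2 burnt)
Step 2: cell (4,0)='F' (+9 fires, +7 burnt)
  -> target ignites at step 2
Step 3: cell (4,0)='.' (+6 fires, +9 burnt)
Step 4: cell (4,0)='.' (+4 fires, +6 burnt)
Step 5: cell (4,0)='.' (+3 fires, +4 burnt)
Step 6: cell (4,0)='.' (+0 fires, +3 burnt)
  fire out at step 6

2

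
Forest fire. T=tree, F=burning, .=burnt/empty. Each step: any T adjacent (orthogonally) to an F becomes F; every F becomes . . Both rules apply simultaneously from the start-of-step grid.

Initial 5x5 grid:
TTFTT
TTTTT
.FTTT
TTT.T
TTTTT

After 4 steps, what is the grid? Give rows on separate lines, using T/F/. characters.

Step 1: 6 trees catch fire, 2 burn out
  TF.FT
  TFFTT
  ..FTT
  TFT.T
  TTTTT
Step 2: 8 trees catch fire, 6 burn out
  F...F
  F..FT
  ...FT
  F.F.T
  TFTTT
Step 3: 4 trees catch fire, 8 burn out
  .....
  ....F
  ....F
  ....T
  F.FTT
Step 4: 2 trees catch fire, 4 burn out
  .....
  .....
  .....
  ....F
  ...FT

.....
.....
.....
....F
...FT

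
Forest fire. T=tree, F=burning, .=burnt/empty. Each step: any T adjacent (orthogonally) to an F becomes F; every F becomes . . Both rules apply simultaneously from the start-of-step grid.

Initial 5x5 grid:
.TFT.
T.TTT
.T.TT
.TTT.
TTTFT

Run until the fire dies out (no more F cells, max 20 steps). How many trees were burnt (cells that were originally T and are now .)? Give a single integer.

Step 1: +6 fires, +2 burnt (F count now 6)
Step 2: +4 fires, +6 burnt (F count now 4)
Step 3: +4 fires, +4 burnt (F count now 4)
Step 4: +1 fires, +4 burnt (F count now 1)
Step 5: +0 fires, +1 burnt (F count now 0)
Fire out after step 5
Initially T: 16, now '.': 24
Total burnt (originally-T cells now '.'): 15

Answer: 15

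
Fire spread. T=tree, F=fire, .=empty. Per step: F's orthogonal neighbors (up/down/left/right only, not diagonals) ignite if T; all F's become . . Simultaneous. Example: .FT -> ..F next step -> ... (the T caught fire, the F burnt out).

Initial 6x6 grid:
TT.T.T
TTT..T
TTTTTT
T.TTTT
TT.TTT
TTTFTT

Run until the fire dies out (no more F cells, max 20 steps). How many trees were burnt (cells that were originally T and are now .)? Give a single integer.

Answer: 28

Derivation:
Step 1: +3 fires, +1 burnt (F count now 3)
Step 2: +4 fires, +3 burnt (F count now 4)
Step 3: +6 fires, +4 burnt (F count now 6)
Step 4: +4 fires, +6 burnt (F count now 4)
Step 5: +4 fires, +4 burnt (F count now 4)
Step 6: +3 fires, +4 burnt (F count now 3)
Step 7: +3 fires, +3 burnt (F count now 3)
Step 8: +1 fires, +3 burnt (F count now 1)
Step 9: +0 fires, +1 burnt (F count now 0)
Fire out after step 9
Initially T: 29, now '.': 35
Total burnt (originally-T cells now '.'): 28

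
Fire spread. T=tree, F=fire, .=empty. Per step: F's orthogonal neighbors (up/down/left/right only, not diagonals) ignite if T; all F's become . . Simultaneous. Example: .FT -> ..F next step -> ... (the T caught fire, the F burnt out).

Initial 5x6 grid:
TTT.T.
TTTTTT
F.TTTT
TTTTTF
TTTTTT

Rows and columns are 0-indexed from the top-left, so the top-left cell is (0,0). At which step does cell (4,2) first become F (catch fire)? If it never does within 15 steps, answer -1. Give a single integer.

Step 1: cell (4,2)='T' (+5 fires, +2 burnt)
Step 2: cell (4,2)='T' (+8 fires, +5 burnt)
Step 3: cell (4,2)='T' (+7 fires, +8 burnt)
Step 4: cell (4,2)='F' (+5 fires, +7 burnt)
  -> target ignites at step 4
Step 5: cell (4,2)='.' (+0 fires, +5 burnt)
  fire out at step 5

4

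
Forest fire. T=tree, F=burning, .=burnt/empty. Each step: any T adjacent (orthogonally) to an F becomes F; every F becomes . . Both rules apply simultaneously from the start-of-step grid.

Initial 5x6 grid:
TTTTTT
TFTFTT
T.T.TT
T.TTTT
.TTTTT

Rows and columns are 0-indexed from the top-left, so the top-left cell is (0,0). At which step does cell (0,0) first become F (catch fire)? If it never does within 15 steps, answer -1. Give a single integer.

Step 1: cell (0,0)='T' (+5 fires, +2 burnt)
Step 2: cell (0,0)='F' (+7 fires, +5 burnt)
  -> target ignites at step 2
Step 3: cell (0,0)='.' (+5 fires, +7 burnt)
Step 4: cell (0,0)='.' (+4 fires, +5 burnt)
Step 5: cell (0,0)='.' (+3 fires, +4 burnt)
Step 6: cell (0,0)='.' (+0 fires, +3 burnt)
  fire out at step 6

2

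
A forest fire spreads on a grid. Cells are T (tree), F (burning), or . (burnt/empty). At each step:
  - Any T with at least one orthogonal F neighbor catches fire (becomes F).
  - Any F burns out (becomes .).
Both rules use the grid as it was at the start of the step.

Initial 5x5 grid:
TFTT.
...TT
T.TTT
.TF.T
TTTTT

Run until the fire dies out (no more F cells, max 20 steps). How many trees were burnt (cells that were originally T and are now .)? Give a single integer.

Step 1: +5 fires, +2 burnt (F count now 5)
Step 2: +4 fires, +5 burnt (F count now 4)
Step 3: +4 fires, +4 burnt (F count now 4)
Step 4: +2 fires, +4 burnt (F count now 2)
Step 5: +0 fires, +2 burnt (F count now 0)
Fire out after step 5
Initially T: 16, now '.': 24
Total burnt (originally-T cells now '.'): 15

Answer: 15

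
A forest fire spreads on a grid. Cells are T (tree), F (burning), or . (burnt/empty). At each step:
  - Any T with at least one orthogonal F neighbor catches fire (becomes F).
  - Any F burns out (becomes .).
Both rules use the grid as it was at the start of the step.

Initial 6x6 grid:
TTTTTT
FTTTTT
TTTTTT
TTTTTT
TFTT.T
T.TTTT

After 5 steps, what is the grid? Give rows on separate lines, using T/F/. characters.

Step 1: 6 trees catch fire, 2 burn out
  FTTTTT
  .FTTTT
  FTTTTT
  TFTTTT
  F.FT.T
  T.TTTT
Step 2: 8 trees catch fire, 6 burn out
  .FTTTT
  ..FTTT
  .FTTTT
  F.FTTT
  ...F.T
  F.FTTT
Step 3: 5 trees catch fire, 8 burn out
  ..FTTT
  ...FTT
  ..FTTT
  ...FTT
  .....T
  ...FTT
Step 4: 5 trees catch fire, 5 burn out
  ...FTT
  ....FT
  ...FTT
  ....FT
  .....T
  ....FT
Step 5: 5 trees catch fire, 5 burn out
  ....FT
  .....F
  ....FT
  .....F
  .....T
  .....F

....FT
.....F
....FT
.....F
.....T
.....F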